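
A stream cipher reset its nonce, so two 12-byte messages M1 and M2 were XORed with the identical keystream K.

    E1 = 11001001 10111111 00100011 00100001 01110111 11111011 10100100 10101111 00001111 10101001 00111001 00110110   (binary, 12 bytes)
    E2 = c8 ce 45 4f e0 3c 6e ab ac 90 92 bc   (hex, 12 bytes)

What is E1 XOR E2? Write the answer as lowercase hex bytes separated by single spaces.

01 71 66 6e 97 c7 ca 04 a3 39 ab 8a

E1 ⊕ E2 = (M1 ⊕ K) ⊕ (M2 ⊕ K) = M1 ⊕ M2 — the shared key cancels under XOR.
201 ⊕ 200 =   1
191 ⊕ 206 = 113
 35 ⊕  69 = 102
 33 ⊕  79 = 110
119 ⊕ 224 = 151
251 ⊕  60 = 199
164 ⊕ 110 = 202
175 ⊕ 171 =   4
 15 ⊕ 172 = 163
169 ⊕ 144 =  57
 57 ⊕ 146 = 171
 54 ⊕ 188 = 138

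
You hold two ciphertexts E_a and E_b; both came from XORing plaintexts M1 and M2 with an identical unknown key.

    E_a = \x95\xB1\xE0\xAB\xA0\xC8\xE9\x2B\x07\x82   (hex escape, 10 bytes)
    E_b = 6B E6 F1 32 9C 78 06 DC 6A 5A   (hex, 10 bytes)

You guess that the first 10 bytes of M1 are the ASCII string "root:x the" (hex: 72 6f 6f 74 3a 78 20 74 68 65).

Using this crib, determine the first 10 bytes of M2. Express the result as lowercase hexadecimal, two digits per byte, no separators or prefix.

8c387eed06c8cf8305bd

First, E_a ⊕ E_b = (M1 ⊕ K) ⊕ (M2 ⊕ K) = M1 ⊕ M2, so the key drops out. Then M2 = (M1 ⊕ M2) ⊕ M1 over the first 10 bytes.
byte 0: (95 ^ 6b) ^ 72 = fe ^ 72 = 8c
byte 1: (b1 ^ e6) ^ 6f = 57 ^ 6f = 38
byte 2: (e0 ^ f1) ^ 6f = 11 ^ 6f = 7e
byte 3: (ab ^ 32) ^ 74 = 99 ^ 74 = ed
byte 4: (a0 ^ 9c) ^ 3a = 3c ^ 3a = 06
byte 5: (c8 ^ 78) ^ 78 = b0 ^ 78 = c8
byte 6: (e9 ^ 06) ^ 20 = ef ^ 20 = cf
byte 7: (2b ^ dc) ^ 74 = f7 ^ 74 = 83
byte 8: (07 ^ 6a) ^ 68 = 6d ^ 68 = 05
byte 9: (82 ^ 5a) ^ 65 = d8 ^ 65 = bd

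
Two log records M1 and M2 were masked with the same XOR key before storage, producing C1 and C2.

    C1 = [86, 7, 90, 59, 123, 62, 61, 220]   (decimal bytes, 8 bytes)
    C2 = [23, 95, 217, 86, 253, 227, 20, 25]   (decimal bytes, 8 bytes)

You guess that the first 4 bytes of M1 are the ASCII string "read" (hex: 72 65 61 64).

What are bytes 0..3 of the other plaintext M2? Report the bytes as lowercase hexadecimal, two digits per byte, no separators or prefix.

333de209

First, C1 ⊕ C2 = (M1 ⊕ K) ⊕ (M2 ⊕ K) = M1 ⊕ M2, so the key drops out. Then M2 = (M1 ⊕ M2) ⊕ M1 over the first 4 bytes.
byte 0: (56 ^ 17) ^ 72 = 41 ^ 72 = 33
byte 1: (07 ^ 5f) ^ 65 = 58 ^ 65 = 3d
byte 2: (5a ^ d9) ^ 61 = 83 ^ 61 = e2
byte 3: (3b ^ 56) ^ 64 = 6d ^ 64 = 09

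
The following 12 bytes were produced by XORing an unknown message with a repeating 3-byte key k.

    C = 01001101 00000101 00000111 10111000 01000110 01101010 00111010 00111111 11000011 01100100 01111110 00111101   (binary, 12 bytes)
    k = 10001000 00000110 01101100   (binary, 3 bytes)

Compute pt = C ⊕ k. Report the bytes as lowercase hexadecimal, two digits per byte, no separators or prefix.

The 3-byte key repeats, so the effective keystream is 88 06 6c 88 06 6c 88 06 6c 88 06 6c.
byte 0: 4d xor 88 = c5
byte 1: 05 xor 06 = 03
byte 2: 07 xor 6c = 6b
byte 3: b8 xor 88 = 30
byte 4: 46 xor 06 = 40
byte 5: 6a xor 6c = 06
byte 6: 3a xor 88 = b2
byte 7: 3f xor 06 = 39
byte 8: c3 xor 6c = af
byte 9: 64 xor 88 = ec
byte 10: 7e xor 06 = 78
byte 11: 3d xor 6c = 51

c5036b304006b239afec7851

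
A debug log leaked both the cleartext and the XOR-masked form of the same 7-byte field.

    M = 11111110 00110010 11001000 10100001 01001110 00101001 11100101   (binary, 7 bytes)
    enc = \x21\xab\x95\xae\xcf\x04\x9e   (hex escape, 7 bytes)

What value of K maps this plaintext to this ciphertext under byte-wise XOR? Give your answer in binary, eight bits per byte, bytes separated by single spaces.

Since enc = M ⊕ K, XORing both sides with M gives K = M ⊕ enc.
fe XOR 21 = df
32 XOR ab = 99
c8 XOR 95 = 5d
a1 XOR ae = 0f
4e XOR cf = 81
29 XOR 04 = 2d
e5 XOR 9e = 7b

11011111 10011001 01011101 00001111 10000001 00101101 01111011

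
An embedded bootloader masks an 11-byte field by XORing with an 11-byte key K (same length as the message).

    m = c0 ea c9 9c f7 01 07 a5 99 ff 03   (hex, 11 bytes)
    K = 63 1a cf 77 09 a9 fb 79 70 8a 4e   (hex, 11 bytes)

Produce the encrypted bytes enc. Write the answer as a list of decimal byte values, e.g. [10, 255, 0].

[163, 240, 6, 235, 254, 168, 252, 220, 233, 117, 77]

XOR is its own inverse, so applying the key byte-wise gives the result directly.
192 xor  99 = 163
234 xor  26 = 240
201 xor 207 =   6
156 xor 119 = 235
247 xor   9 = 254
  1 xor 169 = 168
  7 xor 251 = 252
165 xor 121 = 220
153 xor 112 = 233
255 xor 138 = 117
  3 xor  78 =  77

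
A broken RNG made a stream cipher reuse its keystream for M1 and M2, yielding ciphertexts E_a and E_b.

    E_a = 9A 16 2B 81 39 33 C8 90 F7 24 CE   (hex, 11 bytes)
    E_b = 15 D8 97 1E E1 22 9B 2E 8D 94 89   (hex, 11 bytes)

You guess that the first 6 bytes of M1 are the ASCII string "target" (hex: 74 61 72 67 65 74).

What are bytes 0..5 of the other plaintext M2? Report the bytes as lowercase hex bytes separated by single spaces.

First, E_a ⊕ E_b = (M1 ⊕ K) ⊕ (M2 ⊕ K) = M1 ⊕ M2, so the key drops out. Then M2 = (M1 ⊕ M2) ⊕ M1 over the first 6 bytes.
byte 0: (9a XOR 15) XOR 74 = 8f XOR 74 = fb
byte 1: (16 XOR d8) XOR 61 = ce XOR 61 = af
byte 2: (2b XOR 97) XOR 72 = bc XOR 72 = ce
byte 3: (81 XOR 1e) XOR 67 = 9f XOR 67 = f8
byte 4: (39 XOR e1) XOR 65 = d8 XOR 65 = bd
byte 5: (33 XOR 22) XOR 74 = 11 XOR 74 = 65

fb af ce f8 bd 65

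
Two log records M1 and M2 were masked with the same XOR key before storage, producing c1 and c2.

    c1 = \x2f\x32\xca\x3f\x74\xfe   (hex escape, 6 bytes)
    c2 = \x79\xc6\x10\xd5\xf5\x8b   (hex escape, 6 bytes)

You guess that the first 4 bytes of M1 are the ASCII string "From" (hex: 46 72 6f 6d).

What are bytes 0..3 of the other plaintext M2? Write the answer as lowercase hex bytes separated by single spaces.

First, c1 ⊕ c2 = (M1 ⊕ K) ⊕ (M2 ⊕ K) = M1 ⊕ M2, so the key drops out. Then M2 = (M1 ⊕ M2) ⊕ M1 over the first 4 bytes.
byte 0: (2f ⊕ 79) ⊕ 46 = 56 ⊕ 46 = 10
byte 1: (32 ⊕ c6) ⊕ 72 = f4 ⊕ 72 = 86
byte 2: (ca ⊕ 10) ⊕ 6f = da ⊕ 6f = b5
byte 3: (3f ⊕ d5) ⊕ 6d = ea ⊕ 6d = 87

10 86 b5 87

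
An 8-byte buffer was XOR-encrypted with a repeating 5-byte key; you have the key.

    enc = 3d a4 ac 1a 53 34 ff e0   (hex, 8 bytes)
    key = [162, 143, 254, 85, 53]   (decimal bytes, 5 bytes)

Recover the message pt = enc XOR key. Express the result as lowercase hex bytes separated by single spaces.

9f 2b 52 4f 66 96 70 1e

The 5-byte key repeats, so the effective keystream is a2 8f fe 55 35 a2 8f fe.
byte 0: 3d ^ a2 = 9f
byte 1: a4 ^ 8f = 2b
byte 2: ac ^ fe = 52
byte 3: 1a ^ 55 = 4f
byte 4: 53 ^ 35 = 66
byte 5: 34 ^ a2 = 96
byte 6: ff ^ 8f = 70
byte 7: e0 ^ fe = 1e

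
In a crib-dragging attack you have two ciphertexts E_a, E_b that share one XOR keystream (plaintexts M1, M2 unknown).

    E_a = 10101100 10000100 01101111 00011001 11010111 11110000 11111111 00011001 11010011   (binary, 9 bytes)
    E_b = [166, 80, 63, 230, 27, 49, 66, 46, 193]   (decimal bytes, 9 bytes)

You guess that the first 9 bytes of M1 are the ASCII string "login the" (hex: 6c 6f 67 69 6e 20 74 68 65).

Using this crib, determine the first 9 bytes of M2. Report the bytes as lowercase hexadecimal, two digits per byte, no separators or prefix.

First, E_a ⊕ E_b = (M1 ⊕ K) ⊕ (M2 ⊕ K) = M1 ⊕ M2, so the key drops out. Then M2 = (M1 ⊕ M2) ⊕ M1 over the first 9 bytes.
byte 0: (ac xor a6) xor 6c = 0a xor 6c = 66
byte 1: (84 xor 50) xor 6f = d4 xor 6f = bb
byte 2: (6f xor 3f) xor 67 = 50 xor 67 = 37
byte 3: (19 xor e6) xor 69 = ff xor 69 = 96
byte 4: (d7 xor 1b) xor 6e = cc xor 6e = a2
byte 5: (f0 xor 31) xor 20 = c1 xor 20 = e1
byte 6: (ff xor 42) xor 74 = bd xor 74 = c9
byte 7: (19 xor 2e) xor 68 = 37 xor 68 = 5f
byte 8: (d3 xor c1) xor 65 = 12 xor 65 = 77

66bb3796a2e1c95f77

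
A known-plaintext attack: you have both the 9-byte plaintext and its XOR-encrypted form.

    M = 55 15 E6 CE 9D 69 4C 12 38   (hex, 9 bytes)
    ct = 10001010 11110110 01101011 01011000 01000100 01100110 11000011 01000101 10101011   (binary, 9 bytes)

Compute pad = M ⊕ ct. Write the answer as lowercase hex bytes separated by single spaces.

df e3 8d 96 d9 0f 8f 57 93

Since ct = M ⊕ pad, XORing both sides with M gives pad = M ⊕ ct.
55 xor 8a = df
15 xor f6 = e3
e6 xor 6b = 8d
ce xor 58 = 96
9d xor 44 = d9
69 xor 66 = 0f
4c xor c3 = 8f
12 xor 45 = 57
38 xor ab = 93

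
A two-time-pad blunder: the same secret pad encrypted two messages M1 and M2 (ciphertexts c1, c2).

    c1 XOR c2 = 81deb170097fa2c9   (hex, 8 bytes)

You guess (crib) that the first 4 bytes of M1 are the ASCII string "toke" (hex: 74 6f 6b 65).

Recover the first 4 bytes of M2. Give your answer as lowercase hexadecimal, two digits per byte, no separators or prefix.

Since c1 ⊕ c2 = M1 ⊕ M2, XORing with the guessed M1 bytes yields the corresponding M2 bytes: M2 = (c1 ⊕ c2) ⊕ M1.
81 ⊕ 74 = f5
de ⊕ 6f = b1
b1 ⊕ 6b = da
70 ⊕ 65 = 15

f5b1da15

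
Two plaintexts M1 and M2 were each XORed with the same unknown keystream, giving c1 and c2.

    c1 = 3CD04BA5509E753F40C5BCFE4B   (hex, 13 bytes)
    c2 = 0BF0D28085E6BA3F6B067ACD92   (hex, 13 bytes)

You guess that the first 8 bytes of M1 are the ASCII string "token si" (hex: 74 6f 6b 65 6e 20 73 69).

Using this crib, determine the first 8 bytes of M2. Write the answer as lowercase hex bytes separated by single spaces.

43 4f f2 40 bb 58 bc 69

First, c1 ⊕ c2 = (M1 ⊕ K) ⊕ (M2 ⊕ K) = M1 ⊕ M2, so the key drops out. Then M2 = (M1 ⊕ M2) ⊕ M1 over the first 8 bytes.
byte 0: (3c xor 0b) xor 74 = 37 xor 74 = 43
byte 1: (d0 xor f0) xor 6f = 20 xor 6f = 4f
byte 2: (4b xor d2) xor 6b = 99 xor 6b = f2
byte 3: (a5 xor 80) xor 65 = 25 xor 65 = 40
byte 4: (50 xor 85) xor 6e = d5 xor 6e = bb
byte 5: (9e xor e6) xor 20 = 78 xor 20 = 58
byte 6: (75 xor ba) xor 73 = cf xor 73 = bc
byte 7: (3f xor 3f) xor 69 = 00 xor 69 = 69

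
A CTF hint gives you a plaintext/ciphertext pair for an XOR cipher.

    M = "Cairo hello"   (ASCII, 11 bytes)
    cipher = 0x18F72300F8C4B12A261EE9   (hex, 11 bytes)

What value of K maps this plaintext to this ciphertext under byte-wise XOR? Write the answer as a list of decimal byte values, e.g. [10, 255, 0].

[91, 150, 74, 114, 151, 228, 217, 79, 74, 114, 134]

Since cipher = M ⊕ K, XORing both sides with M gives K = M ⊕ cipher.
byte 0:  67 ⊕  24 =  91
byte 1:  97 ⊕ 247 = 150
byte 2: 105 ⊕  35 =  74
byte 3: 114 ⊕   0 = 114
byte 4: 111 ⊕ 248 = 151
byte 5:  32 ⊕ 196 = 228
byte 6: 104 ⊕ 177 = 217
byte 7: 101 ⊕  42 =  79
byte 8: 108 ⊕  38 =  74
byte 9: 108 ⊕  30 = 114
byte 10: 111 ⊕ 233 = 134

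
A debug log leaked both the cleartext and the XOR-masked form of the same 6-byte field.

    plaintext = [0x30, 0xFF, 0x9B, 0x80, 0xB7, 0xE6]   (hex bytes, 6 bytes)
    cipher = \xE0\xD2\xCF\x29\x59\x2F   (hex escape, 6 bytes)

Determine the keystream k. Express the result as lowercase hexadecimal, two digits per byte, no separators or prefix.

Since cipher = plaintext ⊕ k, XORing both sides with plaintext gives k = plaintext ⊕ cipher.
 48 ⊕ 224 = 208
255 ⊕ 210 =  45
155 ⊕ 207 =  84
128 ⊕  41 = 169
183 ⊕  89 = 238
230 ⊕  47 = 201

d02d54a9eec9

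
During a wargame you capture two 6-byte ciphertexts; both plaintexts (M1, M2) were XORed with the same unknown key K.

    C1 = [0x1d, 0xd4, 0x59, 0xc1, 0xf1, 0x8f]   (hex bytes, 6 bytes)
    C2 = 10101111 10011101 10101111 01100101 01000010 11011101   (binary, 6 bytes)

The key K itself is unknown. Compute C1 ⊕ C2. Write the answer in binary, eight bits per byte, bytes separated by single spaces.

C1 ⊕ C2 = (M1 ⊕ K) ⊕ (M2 ⊕ K) = M1 ⊕ M2 — the shared key cancels under XOR.
00011101 XOR 10101111 = 10110010
11010100 XOR 10011101 = 01001001
01011001 XOR 10101111 = 11110110
11000001 XOR 01100101 = 10100100
11110001 XOR 01000010 = 10110011
10001111 XOR 11011101 = 01010010

10110010 01001001 11110110 10100100 10110011 01010010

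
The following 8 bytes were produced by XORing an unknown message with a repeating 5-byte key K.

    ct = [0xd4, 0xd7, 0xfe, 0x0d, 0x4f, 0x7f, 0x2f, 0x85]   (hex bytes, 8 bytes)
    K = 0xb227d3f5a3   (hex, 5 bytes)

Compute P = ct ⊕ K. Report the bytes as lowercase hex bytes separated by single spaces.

The 5-byte key repeats, so the effective keystream is b2 27 d3 f5 a3 b2 27 d3.
byte 0: d4 xor b2 = 66
byte 1: d7 xor 27 = f0
byte 2: fe xor d3 = 2d
byte 3: 0d xor f5 = f8
byte 4: 4f xor a3 = ec
byte 5: 7f xor b2 = cd
byte 6: 2f xor 27 = 08
byte 7: 85 xor d3 = 56

66 f0 2d f8 ec cd 08 56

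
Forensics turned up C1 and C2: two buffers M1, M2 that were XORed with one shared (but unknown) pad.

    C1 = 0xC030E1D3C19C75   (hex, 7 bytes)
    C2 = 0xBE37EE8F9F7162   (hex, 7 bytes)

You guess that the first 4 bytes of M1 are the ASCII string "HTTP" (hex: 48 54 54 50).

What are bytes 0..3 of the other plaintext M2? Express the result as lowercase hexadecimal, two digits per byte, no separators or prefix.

First, C1 ⊕ C2 = (M1 ⊕ K) ⊕ (M2 ⊕ K) = M1 ⊕ M2, so the key drops out. Then M2 = (M1 ⊕ M2) ⊕ M1 over the first 4 bytes.
byte 0: (c0 ^ be) ^ 48 = 7e ^ 48 = 36
byte 1: (30 ^ 37) ^ 54 = 07 ^ 54 = 53
byte 2: (e1 ^ ee) ^ 54 = 0f ^ 54 = 5b
byte 3: (d3 ^ 8f) ^ 50 = 5c ^ 50 = 0c

36535b0c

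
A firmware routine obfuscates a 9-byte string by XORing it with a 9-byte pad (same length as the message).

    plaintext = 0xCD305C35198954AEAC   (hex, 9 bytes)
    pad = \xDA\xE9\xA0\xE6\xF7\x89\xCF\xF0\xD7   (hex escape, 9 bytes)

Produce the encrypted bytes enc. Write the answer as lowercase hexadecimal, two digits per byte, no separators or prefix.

17d9fcd3ee009b5e7b

XOR is its own inverse, so applying the key byte-wise gives the result directly.
11001101 xor 11011010 = 00010111
00110000 xor 11101001 = 11011001
01011100 xor 10100000 = 11111100
00110101 xor 11100110 = 11010011
00011001 xor 11110111 = 11101110
10001001 xor 10001001 = 00000000
01010100 xor 11001111 = 10011011
10101110 xor 11110000 = 01011110
10101100 xor 11010111 = 01111011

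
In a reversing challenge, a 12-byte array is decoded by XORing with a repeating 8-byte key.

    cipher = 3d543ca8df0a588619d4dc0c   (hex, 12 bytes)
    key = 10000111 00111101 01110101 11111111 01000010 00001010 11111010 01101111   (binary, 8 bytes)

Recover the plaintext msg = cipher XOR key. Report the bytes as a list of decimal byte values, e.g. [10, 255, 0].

[186, 105, 73, 87, 157, 0, 162, 233, 158, 233, 169, 243]

The 8-byte key repeats, so the effective keystream is 87 3d 75 ff 42 0a fa 6f 87 3d 75 ff.
byte 0: 3d xor 87 = ba
byte 1: 54 xor 3d = 69
byte 2: 3c xor 75 = 49
byte 3: a8 xor ff = 57
byte 4: df xor 42 = 9d
byte 5: 0a xor 0a = 00
byte 6: 58 xor fa = a2
byte 7: 86 xor 6f = e9
byte 8: 19 xor 87 = 9e
byte 9: d4 xor 3d = e9
byte 10: dc xor 75 = a9
byte 11: 0c xor ff = f3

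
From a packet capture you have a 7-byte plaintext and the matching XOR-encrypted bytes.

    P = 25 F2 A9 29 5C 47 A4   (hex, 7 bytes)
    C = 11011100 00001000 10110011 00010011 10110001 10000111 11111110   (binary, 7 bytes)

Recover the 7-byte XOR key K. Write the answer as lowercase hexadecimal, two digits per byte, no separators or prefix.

Since C = P ⊕ K, XORing both sides with P gives K = P ⊕ C.
25 XOR dc = f9
f2 XOR 08 = fa
a9 XOR b3 = 1a
29 XOR 13 = 3a
5c XOR b1 = ed
47 XOR 87 = c0
a4 XOR fe = 5a

f9fa1a3aedc05a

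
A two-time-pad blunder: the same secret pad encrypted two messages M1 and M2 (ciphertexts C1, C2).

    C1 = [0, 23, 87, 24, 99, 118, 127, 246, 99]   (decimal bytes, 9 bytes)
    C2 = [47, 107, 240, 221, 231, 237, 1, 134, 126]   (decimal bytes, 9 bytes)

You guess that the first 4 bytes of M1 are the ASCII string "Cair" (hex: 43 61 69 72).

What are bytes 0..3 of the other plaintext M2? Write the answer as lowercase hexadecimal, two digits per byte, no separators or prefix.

6c1dceb7

First, C1 ⊕ C2 = (M1 ⊕ K) ⊕ (M2 ⊕ K) = M1 ⊕ M2, so the key drops out. Then M2 = (M1 ⊕ M2) ⊕ M1 over the first 4 bytes.
byte 0: (00 XOR 2f) XOR 43 = 2f XOR 43 = 6c
byte 1: (17 XOR 6b) XOR 61 = 7c XOR 61 = 1d
byte 2: (57 XOR f0) XOR 69 = a7 XOR 69 = ce
byte 3: (18 XOR dd) XOR 72 = c5 XOR 72 = b7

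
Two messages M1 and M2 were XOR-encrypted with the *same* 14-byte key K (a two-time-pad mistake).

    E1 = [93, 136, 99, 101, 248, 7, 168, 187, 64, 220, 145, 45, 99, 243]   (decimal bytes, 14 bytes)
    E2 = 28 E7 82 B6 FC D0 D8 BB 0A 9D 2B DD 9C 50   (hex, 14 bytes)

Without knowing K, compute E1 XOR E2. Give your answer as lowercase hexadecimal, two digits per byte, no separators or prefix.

756fe1d304d770004a41baf0ffa3

E1 ⊕ E2 = (M1 ⊕ K) ⊕ (M2 ⊕ K) = M1 ⊕ M2 — the shared key cancels under XOR.
 93 XOR  40 = 117
136 XOR 231 = 111
 99 XOR 130 = 225
101 XOR 182 = 211
248 XOR 252 =   4
  7 XOR 208 = 215
168 XOR 216 = 112
187 XOR 187 =   0
 64 XOR  10 =  74
220 XOR 157 =  65
145 XOR  43 = 186
 45 XOR 221 = 240
 99 XOR 156 = 255
243 XOR  80 = 163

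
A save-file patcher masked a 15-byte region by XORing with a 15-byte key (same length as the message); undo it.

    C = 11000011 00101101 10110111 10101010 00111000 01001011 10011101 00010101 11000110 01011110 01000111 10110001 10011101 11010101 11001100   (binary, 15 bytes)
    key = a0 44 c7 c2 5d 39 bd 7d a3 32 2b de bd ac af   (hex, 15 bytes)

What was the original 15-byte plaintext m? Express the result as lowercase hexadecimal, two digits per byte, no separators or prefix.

6369706865722068656c6c6f207963

byte 0: c3 ⊕ a0 = 63
byte 1: 2d ⊕ 44 = 69
byte 2: b7 ⊕ c7 = 70
byte 3: aa ⊕ c2 = 68
byte 4: 38 ⊕ 5d = 65
byte 5: 4b ⊕ 39 = 72
byte 6: 9d ⊕ bd = 20
byte 7: 15 ⊕ 7d = 68
byte 8: c6 ⊕ a3 = 65
byte 9: 5e ⊕ 32 = 6c
byte 10: 47 ⊕ 2b = 6c
byte 11: b1 ⊕ de = 6f
byte 12: 9d ⊕ bd = 20
byte 13: d5 ⊕ ac = 79
byte 14: cc ⊕ af = 63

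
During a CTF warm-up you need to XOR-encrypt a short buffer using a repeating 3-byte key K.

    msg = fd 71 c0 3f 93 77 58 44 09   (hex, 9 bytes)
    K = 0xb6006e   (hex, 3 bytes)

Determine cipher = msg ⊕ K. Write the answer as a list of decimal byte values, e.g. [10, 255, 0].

The 3-byte key repeats, so the effective keystream is b6 00 6e b6 00 6e b6 00 6e.
byte 0: fd XOR b6 = 4b
byte 1: 71 XOR 00 = 71
byte 2: c0 XOR 6e = ae
byte 3: 3f XOR b6 = 89
byte 4: 93 XOR 00 = 93
byte 5: 77 XOR 6e = 19
byte 6: 58 XOR b6 = ee
byte 7: 44 XOR 00 = 44
byte 8: 09 XOR 6e = 67

[75, 113, 174, 137, 147, 25, 238, 68, 103]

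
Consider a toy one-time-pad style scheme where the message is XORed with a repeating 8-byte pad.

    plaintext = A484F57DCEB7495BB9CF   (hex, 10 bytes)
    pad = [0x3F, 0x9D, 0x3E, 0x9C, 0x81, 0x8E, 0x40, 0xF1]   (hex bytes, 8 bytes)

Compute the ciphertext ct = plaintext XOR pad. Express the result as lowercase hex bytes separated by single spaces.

9b 19 cb e1 4f 39 09 aa 86 52

The 8-byte key repeats, so the effective keystream is 3f 9d 3e 9c 81 8e 40 f1 3f 9d.
byte 0: a4 ⊕ 3f = 9b
byte 1: 84 ⊕ 9d = 19
byte 2: f5 ⊕ 3e = cb
byte 3: 7d ⊕ 9c = e1
byte 4: ce ⊕ 81 = 4f
byte 5: b7 ⊕ 8e = 39
byte 6: 49 ⊕ 40 = 09
byte 7: 5b ⊕ f1 = aa
byte 8: b9 ⊕ 3f = 86
byte 9: cf ⊕ 9d = 52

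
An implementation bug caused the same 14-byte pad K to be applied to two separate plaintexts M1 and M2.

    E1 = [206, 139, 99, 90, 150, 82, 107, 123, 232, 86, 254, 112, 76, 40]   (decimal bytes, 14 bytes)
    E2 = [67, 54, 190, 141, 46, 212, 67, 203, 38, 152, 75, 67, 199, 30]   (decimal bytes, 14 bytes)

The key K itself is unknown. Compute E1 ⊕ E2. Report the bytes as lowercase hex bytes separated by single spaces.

8d bd dd d7 b8 86 28 b0 ce ce b5 33 8b 36

E1 ⊕ E2 = (M1 ⊕ K) ⊕ (M2 ⊕ K) = M1 ⊕ M2 — the shared key cancels under XOR.
ce ^ 43 = 8d
8b ^ 36 = bd
63 ^ be = dd
5a ^ 8d = d7
96 ^ 2e = b8
52 ^ d4 = 86
6b ^ 43 = 28
7b ^ cb = b0
e8 ^ 26 = ce
56 ^ 98 = ce
fe ^ 4b = b5
70 ^ 43 = 33
4c ^ c7 = 8b
28 ^ 1e = 36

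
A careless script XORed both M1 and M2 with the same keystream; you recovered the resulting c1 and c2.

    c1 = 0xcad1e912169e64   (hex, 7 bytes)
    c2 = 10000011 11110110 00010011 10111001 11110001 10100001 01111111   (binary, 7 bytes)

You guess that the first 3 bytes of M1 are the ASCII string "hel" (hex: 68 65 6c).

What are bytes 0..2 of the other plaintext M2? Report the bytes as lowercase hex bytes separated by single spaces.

21 42 96

First, c1 ⊕ c2 = (M1 ⊕ K) ⊕ (M2 ⊕ K) = M1 ⊕ M2, so the key drops out. Then M2 = (M1 ⊕ M2) ⊕ M1 over the first 3 bytes.
byte 0: (ca XOR 83) XOR 68 = 49 XOR 68 = 21
byte 1: (d1 XOR f6) XOR 65 = 27 XOR 65 = 42
byte 2: (e9 XOR 13) XOR 6c = fa XOR 6c = 96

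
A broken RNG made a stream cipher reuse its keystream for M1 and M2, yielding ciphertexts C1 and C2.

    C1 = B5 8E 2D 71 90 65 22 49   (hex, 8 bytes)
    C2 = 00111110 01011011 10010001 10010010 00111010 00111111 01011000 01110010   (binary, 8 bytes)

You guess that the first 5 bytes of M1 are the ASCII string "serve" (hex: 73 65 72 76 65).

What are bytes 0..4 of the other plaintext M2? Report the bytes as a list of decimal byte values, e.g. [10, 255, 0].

[248, 176, 206, 149, 207]

First, C1 ⊕ C2 = (M1 ⊕ K) ⊕ (M2 ⊕ K) = M1 ⊕ M2, so the key drops out. Then M2 = (M1 ⊕ M2) ⊕ M1 over the first 5 bytes.
byte 0: (b5 ⊕ 3e) ⊕ 73 = 8b ⊕ 73 = f8
byte 1: (8e ⊕ 5b) ⊕ 65 = d5 ⊕ 65 = b0
byte 2: (2d ⊕ 91) ⊕ 72 = bc ⊕ 72 = ce
byte 3: (71 ⊕ 92) ⊕ 76 = e3 ⊕ 76 = 95
byte 4: (90 ⊕ 3a) ⊕ 65 = aa ⊕ 65 = cf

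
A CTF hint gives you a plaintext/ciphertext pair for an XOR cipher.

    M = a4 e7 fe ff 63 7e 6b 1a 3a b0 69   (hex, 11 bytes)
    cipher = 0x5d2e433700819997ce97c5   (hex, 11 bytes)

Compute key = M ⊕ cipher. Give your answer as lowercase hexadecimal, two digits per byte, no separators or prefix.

f9c9bdc863fff28df427ac

Since cipher = M ⊕ key, XORing both sides with M gives key = M ⊕ cipher.
byte 0: a4 ⊕ 5d = f9
byte 1: e7 ⊕ 2e = c9
byte 2: fe ⊕ 43 = bd
byte 3: ff ⊕ 37 = c8
byte 4: 63 ⊕ 00 = 63
byte 5: 7e ⊕ 81 = ff
byte 6: 6b ⊕ 99 = f2
byte 7: 1a ⊕ 97 = 8d
byte 8: 3a ⊕ ce = f4
byte 9: b0 ⊕ 97 = 27
byte 10: 69 ⊕ c5 = ac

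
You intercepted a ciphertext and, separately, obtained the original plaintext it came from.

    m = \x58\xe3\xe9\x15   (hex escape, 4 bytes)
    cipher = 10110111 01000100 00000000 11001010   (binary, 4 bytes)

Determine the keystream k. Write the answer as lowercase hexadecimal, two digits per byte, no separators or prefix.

efa7e9df

Since cipher = m ⊕ k, XORing both sides with m gives k = m ⊕ cipher.
 88 XOR 183 = 239
227 XOR  68 = 167
233 XOR   0 = 233
 21 XOR 202 = 223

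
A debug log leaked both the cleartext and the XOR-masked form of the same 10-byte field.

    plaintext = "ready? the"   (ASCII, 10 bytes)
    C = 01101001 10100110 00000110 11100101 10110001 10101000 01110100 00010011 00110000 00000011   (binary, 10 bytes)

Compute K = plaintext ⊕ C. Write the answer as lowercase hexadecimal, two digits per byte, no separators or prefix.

1bc36781c89754675866

Since C = plaintext ⊕ K, XORing both sides with plaintext gives K = plaintext ⊕ C.
72 xor 69 = 1b
65 xor a6 = c3
61 xor 06 = 67
64 xor e5 = 81
79 xor b1 = c8
3f xor a8 = 97
20 xor 74 = 54
74 xor 13 = 67
68 xor 30 = 58
65 xor 03 = 66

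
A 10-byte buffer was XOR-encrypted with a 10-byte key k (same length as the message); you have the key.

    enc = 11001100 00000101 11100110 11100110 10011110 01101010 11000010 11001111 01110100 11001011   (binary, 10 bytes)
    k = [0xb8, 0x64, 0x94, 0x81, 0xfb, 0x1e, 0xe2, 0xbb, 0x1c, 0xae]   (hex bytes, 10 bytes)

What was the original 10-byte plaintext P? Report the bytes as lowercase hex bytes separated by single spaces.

cc ⊕ b8 = 74
05 ⊕ 64 = 61
e6 ⊕ 94 = 72
e6 ⊕ 81 = 67
9e ⊕ fb = 65
6a ⊕ 1e = 74
c2 ⊕ e2 = 20
cf ⊕ bb = 74
74 ⊕ 1c = 68
cb ⊕ ae = 65

74 61 72 67 65 74 20 74 68 65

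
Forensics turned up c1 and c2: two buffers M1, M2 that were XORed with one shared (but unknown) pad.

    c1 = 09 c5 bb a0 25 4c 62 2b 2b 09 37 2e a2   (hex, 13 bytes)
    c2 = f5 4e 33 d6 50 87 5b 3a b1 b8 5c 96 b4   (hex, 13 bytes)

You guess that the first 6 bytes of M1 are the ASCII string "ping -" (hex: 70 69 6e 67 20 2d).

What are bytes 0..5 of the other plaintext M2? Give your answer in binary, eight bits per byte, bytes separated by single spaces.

First, c1 ⊕ c2 = (M1 ⊕ K) ⊕ (M2 ⊕ K) = M1 ⊕ M2, so the key drops out. Then M2 = (M1 ⊕ M2) ⊕ M1 over the first 6 bytes.
byte 0: (09 xor f5) xor 70 = fc xor 70 = 8c
byte 1: (c5 xor 4e) xor 69 = 8b xor 69 = e2
byte 2: (bb xor 33) xor 6e = 88 xor 6e = e6
byte 3: (a0 xor d6) xor 67 = 76 xor 67 = 11
byte 4: (25 xor 50) xor 20 = 75 xor 20 = 55
byte 5: (4c xor 87) xor 2d = cb xor 2d = e6

10001100 11100010 11100110 00010001 01010101 11100110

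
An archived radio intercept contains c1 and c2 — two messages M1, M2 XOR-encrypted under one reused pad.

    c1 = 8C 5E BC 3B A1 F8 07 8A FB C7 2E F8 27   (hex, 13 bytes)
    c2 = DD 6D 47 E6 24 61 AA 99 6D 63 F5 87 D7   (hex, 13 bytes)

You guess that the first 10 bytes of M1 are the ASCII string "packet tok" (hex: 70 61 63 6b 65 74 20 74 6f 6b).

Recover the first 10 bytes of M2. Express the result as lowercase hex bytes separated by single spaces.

First, c1 ⊕ c2 = (M1 ⊕ K) ⊕ (M2 ⊕ K) = M1 ⊕ M2, so the key drops out. Then M2 = (M1 ⊕ M2) ⊕ M1 over the first 10 bytes.
byte 0: (8c ⊕ dd) ⊕ 70 = 51 ⊕ 70 = 21
byte 1: (5e ⊕ 6d) ⊕ 61 = 33 ⊕ 61 = 52
byte 2: (bc ⊕ 47) ⊕ 63 = fb ⊕ 63 = 98
byte 3: (3b ⊕ e6) ⊕ 6b = dd ⊕ 6b = b6
byte 4: (a1 ⊕ 24) ⊕ 65 = 85 ⊕ 65 = e0
byte 5: (f8 ⊕ 61) ⊕ 74 = 99 ⊕ 74 = ed
byte 6: (07 ⊕ aa) ⊕ 20 = ad ⊕ 20 = 8d
byte 7: (8a ⊕ 99) ⊕ 74 = 13 ⊕ 74 = 67
byte 8: (fb ⊕ 6d) ⊕ 6f = 96 ⊕ 6f = f9
byte 9: (c7 ⊕ 63) ⊕ 6b = a4 ⊕ 6b = cf

21 52 98 b6 e0 ed 8d 67 f9 cf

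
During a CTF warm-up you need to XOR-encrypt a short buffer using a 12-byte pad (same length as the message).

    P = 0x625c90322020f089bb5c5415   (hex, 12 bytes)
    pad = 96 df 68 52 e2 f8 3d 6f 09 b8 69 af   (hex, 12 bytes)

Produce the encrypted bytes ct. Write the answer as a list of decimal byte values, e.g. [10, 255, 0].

XOR is its own inverse, so applying the key byte-wise gives the result directly.
62 XOR 96 = f4
5c XOR df = 83
90 XOR 68 = f8
32 XOR 52 = 60
20 XOR e2 = c2
20 XOR f8 = d8
f0 XOR 3d = cd
89 XOR 6f = e6
bb XOR 09 = b2
5c XOR b8 = e4
54 XOR 69 = 3d
15 XOR af = ba

[244, 131, 248, 96, 194, 216, 205, 230, 178, 228, 61, 186]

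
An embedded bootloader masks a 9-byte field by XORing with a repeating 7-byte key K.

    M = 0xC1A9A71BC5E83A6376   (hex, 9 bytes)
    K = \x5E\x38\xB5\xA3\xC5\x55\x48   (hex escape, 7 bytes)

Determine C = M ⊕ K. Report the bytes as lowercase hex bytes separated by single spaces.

9f 91 12 b8 00 bd 72 3d 4e

The 7-byte key repeats, so the effective keystream is 5e 38 b5 a3 c5 55 48 5e 38.
byte 0: 193 xor  94 = 159
byte 1: 169 xor  56 = 145
byte 2: 167 xor 181 =  18
byte 3:  27 xor 163 = 184
byte 4: 197 xor 197 =   0
byte 5: 232 xor  85 = 189
byte 6:  58 xor  72 = 114
byte 7:  99 xor  94 =  61
byte 8: 118 xor  56 =  78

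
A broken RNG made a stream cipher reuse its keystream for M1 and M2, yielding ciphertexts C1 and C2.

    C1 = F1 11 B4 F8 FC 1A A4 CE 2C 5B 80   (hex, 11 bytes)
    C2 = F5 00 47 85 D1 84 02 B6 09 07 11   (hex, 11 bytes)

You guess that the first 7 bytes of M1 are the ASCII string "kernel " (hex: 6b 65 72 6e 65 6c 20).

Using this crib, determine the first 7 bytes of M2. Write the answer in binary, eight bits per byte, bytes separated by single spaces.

01101111 01110100 10000001 00010011 01001000 11110010 10000110

First, C1 ⊕ C2 = (M1 ⊕ K) ⊕ (M2 ⊕ K) = M1 ⊕ M2, so the key drops out. Then M2 = (M1 ⊕ M2) ⊕ M1 over the first 7 bytes.
byte 0: (f1 XOR f5) XOR 6b = 04 XOR 6b = 6f
byte 1: (11 XOR 00) XOR 65 = 11 XOR 65 = 74
byte 2: (b4 XOR 47) XOR 72 = f3 XOR 72 = 81
byte 3: (f8 XOR 85) XOR 6e = 7d XOR 6e = 13
byte 4: (fc XOR d1) XOR 65 = 2d XOR 65 = 48
byte 5: (1a XOR 84) XOR 6c = 9e XOR 6c = f2
byte 6: (a4 XOR 02) XOR 20 = a6 XOR 20 = 86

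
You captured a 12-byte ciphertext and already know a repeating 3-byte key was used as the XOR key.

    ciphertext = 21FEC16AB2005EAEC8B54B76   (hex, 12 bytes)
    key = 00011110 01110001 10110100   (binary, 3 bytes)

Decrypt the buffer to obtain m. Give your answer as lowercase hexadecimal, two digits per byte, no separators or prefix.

The 3-byte key repeats, so the effective keystream is 1e 71 b4 1e 71 b4 1e 71 b4 1e 71 b4.
byte 0: 21 ^ 1e = 3f
byte 1: fe ^ 71 = 8f
byte 2: c1 ^ b4 = 75
byte 3: 6a ^ 1e = 74
byte 4: b2 ^ 71 = c3
byte 5: 00 ^ b4 = b4
byte 6: 5e ^ 1e = 40
byte 7: ae ^ 71 = df
byte 8: c8 ^ b4 = 7c
byte 9: b5 ^ 1e = ab
byte 10: 4b ^ 71 = 3a
byte 11: 76 ^ b4 = c2

3f8f7574c3b440df7cab3ac2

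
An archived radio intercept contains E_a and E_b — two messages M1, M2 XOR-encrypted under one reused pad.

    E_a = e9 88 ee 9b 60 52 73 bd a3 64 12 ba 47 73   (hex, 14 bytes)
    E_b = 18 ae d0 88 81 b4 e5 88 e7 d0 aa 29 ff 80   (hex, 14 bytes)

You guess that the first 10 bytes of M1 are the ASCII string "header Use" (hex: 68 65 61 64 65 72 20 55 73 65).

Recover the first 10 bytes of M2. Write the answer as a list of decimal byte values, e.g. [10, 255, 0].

[153, 67, 95, 119, 132, 148, 182, 96, 55, 209]

First, E_a ⊕ E_b = (M1 ⊕ K) ⊕ (M2 ⊕ K) = M1 ⊕ M2, so the key drops out. Then M2 = (M1 ⊕ M2) ⊕ M1 over the first 10 bytes.
byte 0: (e9 XOR 18) XOR 68 = f1 XOR 68 = 99
byte 1: (88 XOR ae) XOR 65 = 26 XOR 65 = 43
byte 2: (ee XOR d0) XOR 61 = 3e XOR 61 = 5f
byte 3: (9b XOR 88) XOR 64 = 13 XOR 64 = 77
byte 4: (60 XOR 81) XOR 65 = e1 XOR 65 = 84
byte 5: (52 XOR b4) XOR 72 = e6 XOR 72 = 94
byte 6: (73 XOR e5) XOR 20 = 96 XOR 20 = b6
byte 7: (bd XOR 88) XOR 55 = 35 XOR 55 = 60
byte 8: (a3 XOR e7) XOR 73 = 44 XOR 73 = 37
byte 9: (64 XOR d0) XOR 65 = b4 XOR 65 = d1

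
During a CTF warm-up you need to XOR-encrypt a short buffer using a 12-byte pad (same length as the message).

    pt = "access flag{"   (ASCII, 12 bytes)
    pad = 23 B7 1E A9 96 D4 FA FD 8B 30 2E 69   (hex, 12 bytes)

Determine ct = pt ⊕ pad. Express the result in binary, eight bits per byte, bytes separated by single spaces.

01000010 11010100 01111101 11001100 11100101 10100111 11011010 10011011 11100111 01010001 01001001 00010010

01100001 ⊕ 00100011 = 01000010
01100011 ⊕ 10110111 = 11010100
01100011 ⊕ 00011110 = 01111101
01100101 ⊕ 10101001 = 11001100
01110011 ⊕ 10010110 = 11100101
01110011 ⊕ 11010100 = 10100111
00100000 ⊕ 11111010 = 11011010
01100110 ⊕ 11111101 = 10011011
01101100 ⊕ 10001011 = 11100111
01100001 ⊕ 00110000 = 01010001
01100111 ⊕ 00101110 = 01001001
01111011 ⊕ 01101001 = 00010010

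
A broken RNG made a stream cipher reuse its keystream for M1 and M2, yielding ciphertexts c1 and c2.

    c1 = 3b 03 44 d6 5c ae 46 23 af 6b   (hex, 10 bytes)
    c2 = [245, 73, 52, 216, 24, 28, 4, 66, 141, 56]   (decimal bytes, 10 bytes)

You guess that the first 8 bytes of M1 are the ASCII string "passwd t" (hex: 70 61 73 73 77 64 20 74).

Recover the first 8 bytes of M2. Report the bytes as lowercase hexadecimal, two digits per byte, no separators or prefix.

be2b037d33d66215

First, c1 ⊕ c2 = (M1 ⊕ K) ⊕ (M2 ⊕ K) = M1 ⊕ M2, so the key drops out. Then M2 = (M1 ⊕ M2) ⊕ M1 over the first 8 bytes.
byte 0: (3b xor f5) xor 70 = ce xor 70 = be
byte 1: (03 xor 49) xor 61 = 4a xor 61 = 2b
byte 2: (44 xor 34) xor 73 = 70 xor 73 = 03
byte 3: (d6 xor d8) xor 73 = 0e xor 73 = 7d
byte 4: (5c xor 18) xor 77 = 44 xor 77 = 33
byte 5: (ae xor 1c) xor 64 = b2 xor 64 = d6
byte 6: (46 xor 04) xor 20 = 42 xor 20 = 62
byte 7: (23 xor 42) xor 74 = 61 xor 74 = 15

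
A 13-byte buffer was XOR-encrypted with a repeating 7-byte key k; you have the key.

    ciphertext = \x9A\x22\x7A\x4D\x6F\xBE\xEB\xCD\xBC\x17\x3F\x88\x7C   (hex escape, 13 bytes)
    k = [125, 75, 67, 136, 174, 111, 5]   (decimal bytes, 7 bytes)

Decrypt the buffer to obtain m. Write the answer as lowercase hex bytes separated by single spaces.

e7 69 39 c5 c1 d1 ee b0 f7 54 b7 26 13

The 7-byte key repeats, so the effective keystream is 7d 4b 43 88 ae 6f 05 7d 4b 43 88 ae 6f.
byte 0: 154 ⊕ 125 = 231
byte 1:  34 ⊕  75 = 105
byte 2: 122 ⊕  67 =  57
byte 3:  77 ⊕ 136 = 197
byte 4: 111 ⊕ 174 = 193
byte 5: 190 ⊕ 111 = 209
byte 6: 235 ⊕   5 = 238
byte 7: 205 ⊕ 125 = 176
byte 8: 188 ⊕  75 = 247
byte 9:  23 ⊕  67 =  84
byte 10:  63 ⊕ 136 = 183
byte 11: 136 ⊕ 174 =  38
byte 12: 124 ⊕ 111 =  19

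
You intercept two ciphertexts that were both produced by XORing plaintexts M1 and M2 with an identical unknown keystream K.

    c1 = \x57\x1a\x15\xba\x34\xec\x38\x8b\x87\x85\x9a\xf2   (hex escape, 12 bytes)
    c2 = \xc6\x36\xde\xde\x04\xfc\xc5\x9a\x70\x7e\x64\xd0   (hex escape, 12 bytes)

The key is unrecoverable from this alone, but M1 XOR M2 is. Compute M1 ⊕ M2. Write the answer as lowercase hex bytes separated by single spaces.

c1 ⊕ c2 = (M1 ⊕ K) ⊕ (M2 ⊕ K) = M1 ⊕ M2 — the shared key cancels under XOR.
01010111 ^ 11000110 = 10010001
00011010 ^ 00110110 = 00101100
00010101 ^ 11011110 = 11001011
10111010 ^ 11011110 = 01100100
00110100 ^ 00000100 = 00110000
11101100 ^ 11111100 = 00010000
00111000 ^ 11000101 = 11111101
10001011 ^ 10011010 = 00010001
10000111 ^ 01110000 = 11110111
10000101 ^ 01111110 = 11111011
10011010 ^ 01100100 = 11111110
11110010 ^ 11010000 = 00100010

91 2c cb 64 30 10 fd 11 f7 fb fe 22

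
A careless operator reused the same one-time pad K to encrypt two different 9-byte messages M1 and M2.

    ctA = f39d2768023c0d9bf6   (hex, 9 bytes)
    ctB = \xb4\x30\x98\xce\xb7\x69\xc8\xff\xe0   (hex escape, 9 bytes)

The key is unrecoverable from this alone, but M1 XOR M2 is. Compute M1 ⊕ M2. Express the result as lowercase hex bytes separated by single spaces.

47 ad bf a6 b5 55 c5 64 16

ctA ⊕ ctB = (M1 ⊕ K) ⊕ (M2 ⊕ K) = M1 ⊕ M2 — the shared key cancels under XOR.
byte 0: 243 XOR 180 =  71
byte 1: 157 XOR  48 = 173
byte 2:  39 XOR 152 = 191
byte 3: 104 XOR 206 = 166
byte 4:   2 XOR 183 = 181
byte 5:  60 XOR 105 =  85
byte 6:  13 XOR 200 = 197
byte 7: 155 XOR 255 = 100
byte 8: 246 XOR 224 =  22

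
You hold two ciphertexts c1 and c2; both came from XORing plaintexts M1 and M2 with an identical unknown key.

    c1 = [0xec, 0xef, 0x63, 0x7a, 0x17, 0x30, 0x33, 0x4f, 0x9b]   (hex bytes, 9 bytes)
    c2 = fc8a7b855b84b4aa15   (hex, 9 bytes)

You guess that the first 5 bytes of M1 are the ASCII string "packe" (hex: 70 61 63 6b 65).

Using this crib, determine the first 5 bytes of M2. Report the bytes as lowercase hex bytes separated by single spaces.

60 04 7b 94 29

First, c1 ⊕ c2 = (M1 ⊕ K) ⊕ (M2 ⊕ K) = M1 ⊕ M2, so the key drops out. Then M2 = (M1 ⊕ M2) ⊕ M1 over the first 5 bytes.
byte 0: (ec ^ fc) ^ 70 = 10 ^ 70 = 60
byte 1: (ef ^ 8a) ^ 61 = 65 ^ 61 = 04
byte 2: (63 ^ 7b) ^ 63 = 18 ^ 63 = 7b
byte 3: (7a ^ 85) ^ 6b = ff ^ 6b = 94
byte 4: (17 ^ 5b) ^ 65 = 4c ^ 65 = 29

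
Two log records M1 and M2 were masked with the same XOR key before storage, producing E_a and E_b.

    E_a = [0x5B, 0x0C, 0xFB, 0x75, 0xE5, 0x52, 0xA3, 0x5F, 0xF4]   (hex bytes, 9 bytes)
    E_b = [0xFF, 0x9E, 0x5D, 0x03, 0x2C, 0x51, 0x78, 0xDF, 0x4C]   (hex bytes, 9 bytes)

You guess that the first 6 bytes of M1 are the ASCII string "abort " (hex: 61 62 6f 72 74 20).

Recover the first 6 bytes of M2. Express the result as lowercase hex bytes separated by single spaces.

First, E_a ⊕ E_b = (M1 ⊕ K) ⊕ (M2 ⊕ K) = M1 ⊕ M2, so the key drops out. Then M2 = (M1 ⊕ M2) ⊕ M1 over the first 6 bytes.
byte 0: (5b ^ ff) ^ 61 = a4 ^ 61 = c5
byte 1: (0c ^ 9e) ^ 62 = 92 ^ 62 = f0
byte 2: (fb ^ 5d) ^ 6f = a6 ^ 6f = c9
byte 3: (75 ^ 03) ^ 72 = 76 ^ 72 = 04
byte 4: (e5 ^ 2c) ^ 74 = c9 ^ 74 = bd
byte 5: (52 ^ 51) ^ 20 = 03 ^ 20 = 23

c5 f0 c9 04 bd 23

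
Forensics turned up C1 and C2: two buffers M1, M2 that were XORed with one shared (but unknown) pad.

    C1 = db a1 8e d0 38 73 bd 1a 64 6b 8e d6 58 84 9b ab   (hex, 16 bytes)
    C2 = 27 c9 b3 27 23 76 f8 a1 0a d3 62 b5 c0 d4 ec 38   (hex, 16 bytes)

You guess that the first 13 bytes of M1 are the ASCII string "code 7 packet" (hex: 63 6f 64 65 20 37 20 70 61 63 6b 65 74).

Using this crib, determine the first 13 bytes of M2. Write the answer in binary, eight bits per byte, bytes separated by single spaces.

10011111 00000111 01011001 10010010 00111011 00110010 01100101 11001011 00001111 11011011 10000111 00000110 11101100

First, C1 ⊕ C2 = (M1 ⊕ K) ⊕ (M2 ⊕ K) = M1 ⊕ M2, so the key drops out. Then M2 = (M1 ⊕ M2) ⊕ M1 over the first 13 bytes.
byte 0: (db xor 27) xor 63 = fc xor 63 = 9f
byte 1: (a1 xor c9) xor 6f = 68 xor 6f = 07
byte 2: (8e xor b3) xor 64 = 3d xor 64 = 59
byte 3: (d0 xor 27) xor 65 = f7 xor 65 = 92
byte 4: (38 xor 23) xor 20 = 1b xor 20 = 3b
byte 5: (73 xor 76) xor 37 = 05 xor 37 = 32
byte 6: (bd xor f8) xor 20 = 45 xor 20 = 65
byte 7: (1a xor a1) xor 70 = bb xor 70 = cb
byte 8: (64 xor 0a) xor 61 = 6e xor 61 = 0f
byte 9: (6b xor d3) xor 63 = b8 xor 63 = db
byte 10: (8e xor 62) xor 6b = ec xor 6b = 87
byte 11: (d6 xor b5) xor 65 = 63 xor 65 = 06
byte 12: (58 xor c0) xor 74 = 98 xor 74 = ec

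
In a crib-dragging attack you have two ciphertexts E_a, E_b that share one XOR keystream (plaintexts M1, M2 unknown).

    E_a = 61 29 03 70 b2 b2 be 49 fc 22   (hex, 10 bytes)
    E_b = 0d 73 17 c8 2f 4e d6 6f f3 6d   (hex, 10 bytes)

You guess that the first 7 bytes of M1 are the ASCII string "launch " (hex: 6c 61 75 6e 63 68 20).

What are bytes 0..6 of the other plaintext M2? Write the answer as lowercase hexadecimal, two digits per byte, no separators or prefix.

003b61d6fe9448

First, E_a ⊕ E_b = (M1 ⊕ K) ⊕ (M2 ⊕ K) = M1 ⊕ M2, so the key drops out. Then M2 = (M1 ⊕ M2) ⊕ M1 over the first 7 bytes.
byte 0: (61 XOR 0d) XOR 6c = 6c XOR 6c = 00
byte 1: (29 XOR 73) XOR 61 = 5a XOR 61 = 3b
byte 2: (03 XOR 17) XOR 75 = 14 XOR 75 = 61
byte 3: (70 XOR c8) XOR 6e = b8 XOR 6e = d6
byte 4: (b2 XOR 2f) XOR 63 = 9d XOR 63 = fe
byte 5: (b2 XOR 4e) XOR 68 = fc XOR 68 = 94
byte 6: (be XOR d6) XOR 20 = 68 XOR 20 = 48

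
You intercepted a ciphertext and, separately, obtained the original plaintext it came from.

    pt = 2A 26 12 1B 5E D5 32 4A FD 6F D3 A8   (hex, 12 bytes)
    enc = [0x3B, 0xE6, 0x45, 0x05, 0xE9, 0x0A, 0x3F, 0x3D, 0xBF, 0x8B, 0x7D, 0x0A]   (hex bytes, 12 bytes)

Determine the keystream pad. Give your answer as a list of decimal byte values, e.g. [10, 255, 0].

[17, 192, 87, 30, 183, 223, 13, 119, 66, 228, 174, 162]

Since enc = pt ⊕ pad, XORing both sides with pt gives pad = pt ⊕ enc.
 42 xor  59 =  17
 38 xor 230 = 192
 18 xor  69 =  87
 27 xor   5 =  30
 94 xor 233 = 183
213 xor  10 = 223
 50 xor  63 =  13
 74 xor  61 = 119
253 xor 191 =  66
111 xor 139 = 228
211 xor 125 = 174
168 xor  10 = 162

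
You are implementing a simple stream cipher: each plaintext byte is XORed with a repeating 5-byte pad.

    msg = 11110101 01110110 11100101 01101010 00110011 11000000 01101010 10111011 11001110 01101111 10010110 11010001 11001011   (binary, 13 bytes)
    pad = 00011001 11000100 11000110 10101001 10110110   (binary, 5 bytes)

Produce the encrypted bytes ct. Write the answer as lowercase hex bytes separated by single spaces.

ec b2 23 c3 85 d9 ae 7d 67 d9 8f 15 0d

The 5-byte key repeats, so the effective keystream is 19 c4 c6 a9 b6 19 c4 c6 a9 b6 19 c4 c6.
byte 0: 11110101 XOR 00011001 = 11101100
byte 1: 01110110 XOR 11000100 = 10110010
byte 2: 11100101 XOR 11000110 = 00100011
byte 3: 01101010 XOR 10101001 = 11000011
byte 4: 00110011 XOR 10110110 = 10000101
byte 5: 11000000 XOR 00011001 = 11011001
byte 6: 01101010 XOR 11000100 = 10101110
byte 7: 10111011 XOR 11000110 = 01111101
byte 8: 11001110 XOR 10101001 = 01100111
byte 9: 01101111 XOR 10110110 = 11011001
byte 10: 10010110 XOR 00011001 = 10001111
byte 11: 11010001 XOR 11000100 = 00010101
byte 12: 11001011 XOR 11000110 = 00001101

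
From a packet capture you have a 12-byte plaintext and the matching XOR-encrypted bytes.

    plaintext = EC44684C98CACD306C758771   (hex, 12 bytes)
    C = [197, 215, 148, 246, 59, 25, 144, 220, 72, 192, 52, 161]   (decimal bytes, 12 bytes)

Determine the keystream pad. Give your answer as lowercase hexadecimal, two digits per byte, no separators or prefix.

2993fcbaa3d35dec24b5b3d0

Since C = plaintext ⊕ pad, XORing both sides with plaintext gives pad = plaintext ⊕ C.
ec xor c5 = 29
44 xor d7 = 93
68 xor 94 = fc
4c xor f6 = ba
98 xor 3b = a3
ca xor 19 = d3
cd xor 90 = 5d
30 xor dc = ec
6c xor 48 = 24
75 xor c0 = b5
87 xor 34 = b3
71 xor a1 = d0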